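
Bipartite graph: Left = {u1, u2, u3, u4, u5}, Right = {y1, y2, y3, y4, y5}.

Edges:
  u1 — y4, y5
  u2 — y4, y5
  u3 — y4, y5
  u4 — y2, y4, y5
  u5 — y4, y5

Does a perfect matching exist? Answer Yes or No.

No

The set {u1, u2, u3, u5} has only 2 neighbours ({y4, y5}), so by Hall's theorem at most 3 of the 5 left vertices can be matched.
Hence no matching covers every left vertex.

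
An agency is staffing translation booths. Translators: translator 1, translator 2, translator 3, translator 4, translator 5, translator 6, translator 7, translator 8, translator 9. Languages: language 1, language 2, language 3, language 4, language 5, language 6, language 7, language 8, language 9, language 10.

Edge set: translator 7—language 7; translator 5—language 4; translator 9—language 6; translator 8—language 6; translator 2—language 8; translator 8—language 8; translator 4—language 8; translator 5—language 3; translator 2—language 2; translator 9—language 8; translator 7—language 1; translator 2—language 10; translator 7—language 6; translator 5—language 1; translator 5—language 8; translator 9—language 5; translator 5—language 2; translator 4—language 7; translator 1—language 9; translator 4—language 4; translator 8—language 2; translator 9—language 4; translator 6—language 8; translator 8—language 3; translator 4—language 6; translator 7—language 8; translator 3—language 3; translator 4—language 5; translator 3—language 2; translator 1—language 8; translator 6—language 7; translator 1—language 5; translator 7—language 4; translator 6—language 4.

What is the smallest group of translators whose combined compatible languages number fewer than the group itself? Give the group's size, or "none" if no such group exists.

A matching saturating every translator exists, for instance translator 1→language 9, translator 2→language 10, translator 3→language 3, translator 4→language 7, translator 5→language 2, translator 6→language 4, translator 7→language 1, translator 8→language 6, translator 9→language 8.
By Hall's marriage theorem, this means |N(S)| ≥ |S| for every subset S, so no violating subset exists.

none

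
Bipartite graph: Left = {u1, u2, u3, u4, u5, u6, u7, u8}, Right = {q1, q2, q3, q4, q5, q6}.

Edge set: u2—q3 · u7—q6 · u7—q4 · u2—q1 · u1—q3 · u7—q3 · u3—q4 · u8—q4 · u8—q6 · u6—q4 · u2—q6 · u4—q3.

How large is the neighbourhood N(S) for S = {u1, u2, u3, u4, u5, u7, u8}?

4

The union of neighbours of {u1, u2, u3, u4, u5, u7, u8} is {q1, q3, q4, q6}, which has 4 elements.
Since |N(S)| = 4 < |S| = 7, Hall's condition fails for this subset.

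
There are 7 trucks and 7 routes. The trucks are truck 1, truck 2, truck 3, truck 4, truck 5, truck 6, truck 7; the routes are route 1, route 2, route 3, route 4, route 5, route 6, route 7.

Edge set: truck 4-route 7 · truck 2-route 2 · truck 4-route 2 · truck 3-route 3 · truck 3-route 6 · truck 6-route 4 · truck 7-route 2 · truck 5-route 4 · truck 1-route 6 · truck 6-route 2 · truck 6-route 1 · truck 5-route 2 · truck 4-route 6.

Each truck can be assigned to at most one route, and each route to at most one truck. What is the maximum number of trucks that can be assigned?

6

For example, pair truck 1–route 6, truck 2–route 2, truck 3–route 3, truck 4–route 7, truck 5–route 4, truck 6–route 1.
The set {truck 2, truck 7} has only 1 neighbour ({route 2}), so by Hall's theorem at most 6 of the 7 trucks can be matched.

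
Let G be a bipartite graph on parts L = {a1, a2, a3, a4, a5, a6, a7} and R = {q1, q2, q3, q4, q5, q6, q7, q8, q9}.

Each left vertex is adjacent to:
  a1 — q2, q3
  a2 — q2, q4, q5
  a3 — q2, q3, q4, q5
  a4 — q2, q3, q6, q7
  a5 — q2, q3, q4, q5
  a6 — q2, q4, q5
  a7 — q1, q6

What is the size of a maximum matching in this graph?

6

A valid assignment of size 6: a1–q3, a2–q5, a3–q4, a4–q7, a5–q2, a7–q6.
The set {a1, a2, a3, a5, a6} has only 4 neighbours ({q2, q3, q4, q5}), so by Hall's theorem at most 6 of the 7 left vertices can be matched.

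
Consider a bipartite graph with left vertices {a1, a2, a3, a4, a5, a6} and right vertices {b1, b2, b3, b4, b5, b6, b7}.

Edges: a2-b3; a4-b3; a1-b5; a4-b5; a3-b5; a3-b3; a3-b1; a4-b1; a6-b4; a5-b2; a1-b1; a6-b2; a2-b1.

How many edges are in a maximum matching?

A valid assignment of size 5: a1–b5, a2–b1, a3–b3, a5–b2, a6–b4.
The set {a1, a2, a3, a4} has only 3 neighbours ({b1, b3, b5}), so by Hall's theorem at most 5 of the 6 left vertices can be matched.

5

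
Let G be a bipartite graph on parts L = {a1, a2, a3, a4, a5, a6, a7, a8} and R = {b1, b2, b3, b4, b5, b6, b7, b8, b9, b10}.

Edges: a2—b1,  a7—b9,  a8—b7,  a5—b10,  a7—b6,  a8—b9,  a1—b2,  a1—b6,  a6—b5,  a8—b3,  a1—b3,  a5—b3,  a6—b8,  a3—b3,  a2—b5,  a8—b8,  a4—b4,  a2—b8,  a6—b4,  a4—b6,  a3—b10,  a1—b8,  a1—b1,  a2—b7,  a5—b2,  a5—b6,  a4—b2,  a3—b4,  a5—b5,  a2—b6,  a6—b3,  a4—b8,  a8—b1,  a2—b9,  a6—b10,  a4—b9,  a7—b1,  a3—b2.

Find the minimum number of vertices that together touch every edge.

{a1, a2, a3, a4, a5, a6, a7, a8} is a vertex cover of size 8: every edge has an endpoint in this set.
No smaller cover exists because a1–b8, a2–b1, a3–b3, a4–b4, a5–b6, a6–b5, a7–b9, a8–b7 is a matching of size 8, and a cover must include an endpoint of each of these disjoint edges (König's theorem).

8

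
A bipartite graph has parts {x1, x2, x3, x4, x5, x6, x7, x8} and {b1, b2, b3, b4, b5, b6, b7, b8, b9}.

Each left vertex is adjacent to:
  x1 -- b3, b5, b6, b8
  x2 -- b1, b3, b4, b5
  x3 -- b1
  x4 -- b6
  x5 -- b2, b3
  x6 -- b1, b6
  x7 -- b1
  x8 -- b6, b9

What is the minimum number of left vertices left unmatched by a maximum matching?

2

For example, pair x1→b8, x2→b4, x3→b1, x4→b6, x5→b3, x8→b9.
The set {x3, x4, x6, x7} has only 2 neighbours ({b1, b6}), so by Hall's theorem at most 6 of the 8 left vertices can be matched.
That matches 6 of the 8, leaving 2 unmatched; no matching can do better.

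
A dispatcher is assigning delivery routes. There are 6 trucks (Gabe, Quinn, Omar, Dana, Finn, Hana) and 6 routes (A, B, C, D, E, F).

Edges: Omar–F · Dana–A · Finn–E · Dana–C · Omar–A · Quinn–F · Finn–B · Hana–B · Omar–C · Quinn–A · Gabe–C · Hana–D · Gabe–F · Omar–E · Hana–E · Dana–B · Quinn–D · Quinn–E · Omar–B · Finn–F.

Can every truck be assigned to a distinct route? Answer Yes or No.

Yes

For example, pair Gabe–F, Quinn–D, Omar–A, Dana–C, Finn–E, Hana–B.
All 6 trucks are covered.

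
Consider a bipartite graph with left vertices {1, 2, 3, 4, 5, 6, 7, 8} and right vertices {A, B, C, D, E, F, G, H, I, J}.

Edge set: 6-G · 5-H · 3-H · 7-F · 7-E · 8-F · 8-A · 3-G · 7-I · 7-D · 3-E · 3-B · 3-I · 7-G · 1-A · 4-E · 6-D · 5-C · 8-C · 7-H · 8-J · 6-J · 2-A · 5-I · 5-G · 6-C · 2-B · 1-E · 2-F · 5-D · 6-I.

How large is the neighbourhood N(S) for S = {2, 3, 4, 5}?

9

The union of neighbours of {2, 3, 4, 5} is {A, B, C, D, E, F, G, H, I}, which has 9 elements.
Since |N(S)| = 9 ≥ |S| = 4, Hall's condition holds for this subset.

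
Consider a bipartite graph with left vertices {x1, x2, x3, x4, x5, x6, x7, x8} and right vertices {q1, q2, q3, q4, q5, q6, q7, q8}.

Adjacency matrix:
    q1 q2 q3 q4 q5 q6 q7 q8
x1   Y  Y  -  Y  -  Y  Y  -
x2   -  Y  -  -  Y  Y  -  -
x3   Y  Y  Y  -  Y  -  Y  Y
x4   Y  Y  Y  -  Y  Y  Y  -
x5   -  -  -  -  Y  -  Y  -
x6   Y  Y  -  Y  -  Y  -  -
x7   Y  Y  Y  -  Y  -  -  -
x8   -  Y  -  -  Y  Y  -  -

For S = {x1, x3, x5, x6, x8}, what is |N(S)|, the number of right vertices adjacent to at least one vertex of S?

The union of neighbours of {x1, x3, x5, x6, x8} is {q1, q2, q3, q4, q5, q6, q7, q8}, which has 8 elements.
Since |N(S)| = 8 ≥ |S| = 5, Hall's condition holds for this subset.

8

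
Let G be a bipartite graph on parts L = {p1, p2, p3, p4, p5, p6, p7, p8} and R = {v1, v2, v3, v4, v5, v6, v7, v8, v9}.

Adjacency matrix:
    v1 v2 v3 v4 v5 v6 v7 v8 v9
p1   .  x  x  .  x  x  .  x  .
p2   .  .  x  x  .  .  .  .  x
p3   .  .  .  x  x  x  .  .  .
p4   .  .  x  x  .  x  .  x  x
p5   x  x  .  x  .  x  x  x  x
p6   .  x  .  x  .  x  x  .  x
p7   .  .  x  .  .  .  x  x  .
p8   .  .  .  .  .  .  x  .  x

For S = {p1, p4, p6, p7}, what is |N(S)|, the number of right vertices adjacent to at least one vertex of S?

The union of neighbours of {p1, p4, p6, p7} is {v2, v3, v4, v5, v6, v7, v8, v9}, which has 8 elements.
Since |N(S)| = 8 ≥ |S| = 4, Hall's condition holds for this subset.

8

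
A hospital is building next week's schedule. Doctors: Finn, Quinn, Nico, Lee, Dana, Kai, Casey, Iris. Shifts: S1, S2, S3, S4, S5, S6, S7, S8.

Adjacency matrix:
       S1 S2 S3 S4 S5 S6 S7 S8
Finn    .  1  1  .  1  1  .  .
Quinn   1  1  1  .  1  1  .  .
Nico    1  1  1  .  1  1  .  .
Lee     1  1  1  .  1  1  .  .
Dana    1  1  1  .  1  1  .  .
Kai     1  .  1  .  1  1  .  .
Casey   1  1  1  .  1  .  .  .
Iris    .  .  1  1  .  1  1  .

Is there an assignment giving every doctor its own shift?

The set {Finn, Quinn, Nico, Lee, Dana, Kai, Casey} has only 5 neighbours ({S1, S2, S3, S5, S6}), so by Hall's theorem at most 6 of the 8 doctors can be matched.
Hence no matching covers every doctor.

No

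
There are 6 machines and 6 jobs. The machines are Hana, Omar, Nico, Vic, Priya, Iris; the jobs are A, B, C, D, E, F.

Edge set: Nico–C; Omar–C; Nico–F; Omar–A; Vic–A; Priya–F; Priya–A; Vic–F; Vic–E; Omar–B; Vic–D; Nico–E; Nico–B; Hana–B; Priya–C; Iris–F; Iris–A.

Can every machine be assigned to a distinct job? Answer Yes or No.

Yes

For example, pair Hana→B, Omar→A, Nico→E, Vic→D, Priya→C, Iris→F.
Every machine is matched, so this is a perfect matching.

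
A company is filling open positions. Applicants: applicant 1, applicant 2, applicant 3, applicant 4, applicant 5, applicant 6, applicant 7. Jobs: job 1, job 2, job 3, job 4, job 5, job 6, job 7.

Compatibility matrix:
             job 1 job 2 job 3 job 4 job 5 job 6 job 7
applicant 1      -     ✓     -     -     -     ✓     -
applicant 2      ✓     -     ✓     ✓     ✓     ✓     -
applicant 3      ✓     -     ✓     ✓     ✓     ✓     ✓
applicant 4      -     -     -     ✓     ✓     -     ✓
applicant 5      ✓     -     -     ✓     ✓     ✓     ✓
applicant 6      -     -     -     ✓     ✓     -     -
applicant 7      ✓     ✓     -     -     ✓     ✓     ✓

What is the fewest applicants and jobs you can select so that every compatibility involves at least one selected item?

A maximum matching has 7 edges (e.g. applicant 1–job 2, applicant 2–job 6, applicant 3–job 3, applicant 4–job 7, applicant 5–job 1, applicant 6–job 4, applicant 7–job 5).
By König's theorem the minimum vertex cover has the same size. One such cover is {applicant 1, applicant 2, applicant 3, applicant 4, applicant 5, applicant 6, applicant 7}.

7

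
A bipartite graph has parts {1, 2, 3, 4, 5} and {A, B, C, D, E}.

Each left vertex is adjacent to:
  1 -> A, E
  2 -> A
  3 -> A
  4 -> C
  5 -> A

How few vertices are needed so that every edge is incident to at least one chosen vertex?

A maximum matching has 3 edges (e.g. 1–E, 2–A, 4–C).
By König's theorem the minimum vertex cover has the same size. One such cover is {1, 4, A}.

3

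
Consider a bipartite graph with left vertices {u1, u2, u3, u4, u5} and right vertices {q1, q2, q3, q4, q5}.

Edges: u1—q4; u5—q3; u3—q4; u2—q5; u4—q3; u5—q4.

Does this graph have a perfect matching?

No

The set {u1, u3, u4, u5} has only 2 neighbours ({q3, q4}), so by Hall's theorem at most 3 of the 5 left vertices can be matched.
Hence no matching covers every left vertex.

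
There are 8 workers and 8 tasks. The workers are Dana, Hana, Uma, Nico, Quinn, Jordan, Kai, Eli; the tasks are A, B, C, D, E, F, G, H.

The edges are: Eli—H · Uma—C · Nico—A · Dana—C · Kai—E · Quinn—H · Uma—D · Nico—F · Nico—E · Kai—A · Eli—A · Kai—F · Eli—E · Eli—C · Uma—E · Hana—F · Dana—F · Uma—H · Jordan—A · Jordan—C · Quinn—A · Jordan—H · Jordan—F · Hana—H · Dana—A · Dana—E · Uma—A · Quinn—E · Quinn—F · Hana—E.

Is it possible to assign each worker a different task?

No

The set {Dana, Hana, Nico, Quinn, Jordan, Kai, Eli} has only 5 neighbours ({A, C, E, F, H}), so by Hall's theorem at most 6 of the 8 workers can be matched.
Hence no matching covers every worker.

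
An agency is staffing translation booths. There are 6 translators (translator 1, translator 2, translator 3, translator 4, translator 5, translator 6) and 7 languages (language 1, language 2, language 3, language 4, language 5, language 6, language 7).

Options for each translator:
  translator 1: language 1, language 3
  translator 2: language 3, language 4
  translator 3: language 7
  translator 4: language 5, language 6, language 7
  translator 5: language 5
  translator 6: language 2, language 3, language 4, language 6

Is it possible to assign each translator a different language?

Yes

For example, pair translator 1→language 1, translator 2→language 4, translator 3→language 7, translator 4→language 6, translator 5→language 5, translator 6→language 2.
Every translator is matched, so this matching saturates all of them.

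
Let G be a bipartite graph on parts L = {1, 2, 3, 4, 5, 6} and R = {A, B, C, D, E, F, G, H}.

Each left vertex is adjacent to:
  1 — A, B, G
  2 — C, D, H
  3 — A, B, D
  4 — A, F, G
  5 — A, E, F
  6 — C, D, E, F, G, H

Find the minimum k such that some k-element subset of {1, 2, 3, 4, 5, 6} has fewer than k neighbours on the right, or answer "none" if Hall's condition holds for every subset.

none

A matching saturating every left vertex exists, for instance 1→B, 2→C, 3→D, 4→F, 5→E, 6→G.
By Hall's marriage theorem, this means |N(S)| ≥ |S| for every subset S, so no violating subset exists.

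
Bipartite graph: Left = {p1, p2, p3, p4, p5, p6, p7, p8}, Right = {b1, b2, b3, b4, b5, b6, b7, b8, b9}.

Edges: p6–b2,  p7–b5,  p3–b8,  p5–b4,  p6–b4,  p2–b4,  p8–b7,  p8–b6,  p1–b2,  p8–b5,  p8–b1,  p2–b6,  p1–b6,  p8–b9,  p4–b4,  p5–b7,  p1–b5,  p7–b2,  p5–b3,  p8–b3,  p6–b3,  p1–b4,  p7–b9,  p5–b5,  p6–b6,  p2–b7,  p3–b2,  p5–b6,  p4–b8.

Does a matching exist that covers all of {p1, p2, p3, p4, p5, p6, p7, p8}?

One maximum matching: p1→b5, p2→b6, p3→b2, p4→b8, p5→b4, p6→b3, p7→b9, p8→b7.
All 8 left vertices are covered.

Yes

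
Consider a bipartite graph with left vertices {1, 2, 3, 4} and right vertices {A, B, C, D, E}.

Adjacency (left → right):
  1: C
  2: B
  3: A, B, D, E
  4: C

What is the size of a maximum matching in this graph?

A valid assignment of size 3: 1→C, 2→B, 3→E.
The set {1, 4} has only 1 neighbour ({C}), so by Hall's theorem at most 3 of the 4 left vertices can be matched.

3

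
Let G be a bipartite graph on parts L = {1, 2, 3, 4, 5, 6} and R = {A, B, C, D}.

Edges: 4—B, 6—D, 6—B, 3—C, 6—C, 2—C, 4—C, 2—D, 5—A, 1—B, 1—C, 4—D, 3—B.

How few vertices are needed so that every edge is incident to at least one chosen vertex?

{5, B, C, D} is a vertex cover of size 4: every edge has an endpoint in this set.
No smaller cover exists because 1–C, 2–D, 3–B, 5–A is a matching of size 4, and a cover must include an endpoint of each of these disjoint edges (König's theorem).

4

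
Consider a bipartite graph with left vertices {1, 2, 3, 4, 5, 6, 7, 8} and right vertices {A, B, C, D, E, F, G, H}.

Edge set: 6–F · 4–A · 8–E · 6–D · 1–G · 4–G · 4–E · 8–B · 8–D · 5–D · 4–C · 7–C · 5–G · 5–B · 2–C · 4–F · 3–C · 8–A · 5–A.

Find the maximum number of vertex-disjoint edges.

A valid assignment of size 6: 1→G, 2→C, 4→A, 5→D, 6→F, 8→B.
The set {2, 3, 7} has only 1 neighbour ({C}), so by Hall's theorem at most 6 of the 8 left vertices can be matched.

6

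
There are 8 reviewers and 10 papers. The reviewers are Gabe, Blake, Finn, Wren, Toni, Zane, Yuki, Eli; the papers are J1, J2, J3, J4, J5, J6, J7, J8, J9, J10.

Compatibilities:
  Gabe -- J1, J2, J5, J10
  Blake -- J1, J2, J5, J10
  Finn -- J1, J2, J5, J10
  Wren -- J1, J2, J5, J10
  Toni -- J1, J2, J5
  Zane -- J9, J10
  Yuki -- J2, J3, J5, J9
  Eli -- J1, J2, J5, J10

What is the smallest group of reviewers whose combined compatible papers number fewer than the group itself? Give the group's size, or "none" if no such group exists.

Take S = {Gabe, Blake, Finn, Wren, Toni}. Its neighbourhood is {J1, J2, J5, J10}, so |N(S)| = 4 < |S| = 5.
Every subset of size less than 5 has at least as many neighbours as members, so 5 is the minimum.

5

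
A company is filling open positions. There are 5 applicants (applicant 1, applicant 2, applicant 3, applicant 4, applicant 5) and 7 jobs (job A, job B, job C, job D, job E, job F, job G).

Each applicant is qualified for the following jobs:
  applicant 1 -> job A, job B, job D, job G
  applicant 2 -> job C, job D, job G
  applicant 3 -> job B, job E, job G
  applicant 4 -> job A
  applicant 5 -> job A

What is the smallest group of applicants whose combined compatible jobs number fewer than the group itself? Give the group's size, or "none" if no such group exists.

Take S = {applicant 4, applicant 5}. Its neighbourhood is {job A}, so |N(S)| = 1 < |S| = 2.
No single vertex violates Hall's condition since each has at least one neighbour, so 2 is the minimum.

2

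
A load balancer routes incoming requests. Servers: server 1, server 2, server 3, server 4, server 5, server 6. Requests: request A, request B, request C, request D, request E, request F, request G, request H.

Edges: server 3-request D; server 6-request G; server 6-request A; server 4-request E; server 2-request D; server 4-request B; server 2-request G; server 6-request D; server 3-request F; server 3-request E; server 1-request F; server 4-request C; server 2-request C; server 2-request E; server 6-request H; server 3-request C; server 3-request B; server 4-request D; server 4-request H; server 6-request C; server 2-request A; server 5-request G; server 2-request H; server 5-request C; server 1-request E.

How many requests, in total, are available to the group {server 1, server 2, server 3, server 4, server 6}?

The union of neighbours of {server 1, server 2, server 3, server 4, server 6} is {request A, request B, request C, request D, request E, request F, request G, request H}, which has 8 elements.
Since |N(S)| = 8 ≥ |S| = 5, Hall's condition holds for this subset.

8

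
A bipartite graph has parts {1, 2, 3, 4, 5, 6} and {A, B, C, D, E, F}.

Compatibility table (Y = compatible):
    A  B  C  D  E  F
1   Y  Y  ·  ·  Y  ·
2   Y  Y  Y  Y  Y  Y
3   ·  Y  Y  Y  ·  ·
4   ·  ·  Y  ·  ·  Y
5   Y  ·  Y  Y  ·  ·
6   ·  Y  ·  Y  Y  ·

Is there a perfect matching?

For example, pair 1→E, 2→A, 3→C, 4→F, 5→D, 6→B.
All 6 left vertices are covered.

Yes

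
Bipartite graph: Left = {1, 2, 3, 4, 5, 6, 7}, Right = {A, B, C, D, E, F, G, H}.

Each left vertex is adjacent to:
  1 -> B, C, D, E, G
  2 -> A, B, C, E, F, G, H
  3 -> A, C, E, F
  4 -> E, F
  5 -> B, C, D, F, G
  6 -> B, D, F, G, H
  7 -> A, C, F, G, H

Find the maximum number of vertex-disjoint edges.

One maximum matching: 1–E, 2–A, 3–C, 4–F, 5–B, 6–H, 7–G.
All 7 left vertices are matched, so no larger matching exists.

7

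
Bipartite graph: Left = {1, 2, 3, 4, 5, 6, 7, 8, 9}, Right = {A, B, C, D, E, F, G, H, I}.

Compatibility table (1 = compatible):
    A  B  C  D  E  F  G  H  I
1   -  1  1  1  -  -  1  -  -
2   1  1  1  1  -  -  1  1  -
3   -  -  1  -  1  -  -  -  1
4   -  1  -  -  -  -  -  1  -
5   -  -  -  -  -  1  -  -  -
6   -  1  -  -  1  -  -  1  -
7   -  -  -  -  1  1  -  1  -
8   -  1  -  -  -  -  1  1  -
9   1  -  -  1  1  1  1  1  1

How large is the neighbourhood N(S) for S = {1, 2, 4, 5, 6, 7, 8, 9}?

9

The union of neighbours of {1, 2, 4, 5, 6, 7, 8, 9} is {A, B, C, D, E, F, G, H, I}, which has 9 elements.
Since |N(S)| = 9 ≥ |S| = 8, Hall's condition holds for this subset.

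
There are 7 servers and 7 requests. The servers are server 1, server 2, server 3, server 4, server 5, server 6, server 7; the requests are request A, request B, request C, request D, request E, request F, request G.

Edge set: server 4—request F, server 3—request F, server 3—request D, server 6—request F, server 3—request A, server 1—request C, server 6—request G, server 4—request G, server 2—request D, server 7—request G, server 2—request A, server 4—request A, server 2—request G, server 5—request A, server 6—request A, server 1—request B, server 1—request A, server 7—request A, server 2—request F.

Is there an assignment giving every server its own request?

No

The set {server 2, server 3, server 4, server 5, server 6, server 7} has only 4 neighbours ({request A, request D, request F, request G}), so by Hall's theorem at most 5 of the 7 servers can be matched.
Hence no matching covers every server.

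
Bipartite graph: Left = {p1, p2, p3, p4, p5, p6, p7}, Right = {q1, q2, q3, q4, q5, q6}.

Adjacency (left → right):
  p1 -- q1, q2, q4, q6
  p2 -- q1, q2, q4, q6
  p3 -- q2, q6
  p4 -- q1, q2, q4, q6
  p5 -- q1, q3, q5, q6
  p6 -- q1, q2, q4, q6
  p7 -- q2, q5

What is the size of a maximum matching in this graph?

6

One maximum matching: p1–q4, p2–q1, p3–q2, p4–q6, p5–q3, p7–q5.
The set {p1, p2, p3, p4, p6} has only 4 neighbours ({q1, q2, q4, q6}), so by Hall's theorem at most 6 of the 7 left vertices can be matched.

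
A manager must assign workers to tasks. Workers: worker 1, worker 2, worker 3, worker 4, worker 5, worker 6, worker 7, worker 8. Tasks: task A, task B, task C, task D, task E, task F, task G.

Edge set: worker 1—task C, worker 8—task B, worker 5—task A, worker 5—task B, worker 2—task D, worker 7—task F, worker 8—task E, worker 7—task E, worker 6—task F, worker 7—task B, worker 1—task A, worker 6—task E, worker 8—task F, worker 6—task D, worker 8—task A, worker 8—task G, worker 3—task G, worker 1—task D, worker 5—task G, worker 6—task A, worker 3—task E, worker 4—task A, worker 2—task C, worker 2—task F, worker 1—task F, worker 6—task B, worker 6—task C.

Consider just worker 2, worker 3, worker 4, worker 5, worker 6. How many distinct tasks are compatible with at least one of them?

The union of neighbours of {worker 2, worker 3, worker 4, worker 5, worker 6} is {task A, task B, task C, task D, task E, task F, task G}, which has 7 elements.
Since |N(S)| = 7 ≥ |S| = 5, Hall's condition holds for this subset.

7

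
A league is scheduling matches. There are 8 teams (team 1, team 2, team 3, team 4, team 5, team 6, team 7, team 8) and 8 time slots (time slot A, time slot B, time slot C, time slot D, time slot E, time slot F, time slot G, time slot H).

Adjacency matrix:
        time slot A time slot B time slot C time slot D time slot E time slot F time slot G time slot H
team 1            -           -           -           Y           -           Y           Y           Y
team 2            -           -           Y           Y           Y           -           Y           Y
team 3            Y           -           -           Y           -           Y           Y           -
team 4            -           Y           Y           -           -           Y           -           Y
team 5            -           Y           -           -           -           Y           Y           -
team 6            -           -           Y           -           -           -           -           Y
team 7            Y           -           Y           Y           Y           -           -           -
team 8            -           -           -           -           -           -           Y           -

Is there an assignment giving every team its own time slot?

A valid assignment of size 8: team 1–time slot H, team 2–time slot E, team 3–time slot A, team 4–time slot B, team 5–time slot F, team 6–time slot C, team 7–time slot D, team 8–time slot G.
All 8 teams are covered.

Yes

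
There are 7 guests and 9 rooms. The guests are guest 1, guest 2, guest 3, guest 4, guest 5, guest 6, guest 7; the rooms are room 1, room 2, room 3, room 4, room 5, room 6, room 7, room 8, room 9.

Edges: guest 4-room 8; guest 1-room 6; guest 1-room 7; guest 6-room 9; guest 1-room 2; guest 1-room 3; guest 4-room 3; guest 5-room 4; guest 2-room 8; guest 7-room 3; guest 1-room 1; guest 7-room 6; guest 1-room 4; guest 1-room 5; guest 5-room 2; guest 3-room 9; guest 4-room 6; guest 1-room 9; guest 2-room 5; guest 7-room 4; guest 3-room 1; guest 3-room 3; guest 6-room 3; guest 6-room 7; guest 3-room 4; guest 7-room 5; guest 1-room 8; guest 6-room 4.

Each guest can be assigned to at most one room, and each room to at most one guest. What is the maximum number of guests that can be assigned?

A valid assignment of size 7: guest 1→room 8, guest 2→room 5, guest 3→room 4, guest 4→room 6, guest 5→room 2, guest 6→room 7, guest 7→room 3.
All 7 guests are matched, so no larger matching exists.

7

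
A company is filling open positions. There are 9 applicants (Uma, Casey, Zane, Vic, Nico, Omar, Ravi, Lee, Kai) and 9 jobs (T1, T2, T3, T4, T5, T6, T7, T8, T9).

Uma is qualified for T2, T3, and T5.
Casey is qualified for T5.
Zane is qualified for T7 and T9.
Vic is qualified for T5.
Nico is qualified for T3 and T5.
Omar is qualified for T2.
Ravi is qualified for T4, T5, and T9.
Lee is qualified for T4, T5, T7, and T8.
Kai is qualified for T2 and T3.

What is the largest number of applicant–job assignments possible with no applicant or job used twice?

6

For example, pair Uma→T2, Casey→T5, Zane→T7, Nico→T3, Ravi→T9, Lee→T8.
The set {Uma, Casey, Vic, Nico, Omar, Kai} has only 3 neighbours ({T2, T3, T5}), so by Hall's theorem at most 6 of the 9 applicants can be matched.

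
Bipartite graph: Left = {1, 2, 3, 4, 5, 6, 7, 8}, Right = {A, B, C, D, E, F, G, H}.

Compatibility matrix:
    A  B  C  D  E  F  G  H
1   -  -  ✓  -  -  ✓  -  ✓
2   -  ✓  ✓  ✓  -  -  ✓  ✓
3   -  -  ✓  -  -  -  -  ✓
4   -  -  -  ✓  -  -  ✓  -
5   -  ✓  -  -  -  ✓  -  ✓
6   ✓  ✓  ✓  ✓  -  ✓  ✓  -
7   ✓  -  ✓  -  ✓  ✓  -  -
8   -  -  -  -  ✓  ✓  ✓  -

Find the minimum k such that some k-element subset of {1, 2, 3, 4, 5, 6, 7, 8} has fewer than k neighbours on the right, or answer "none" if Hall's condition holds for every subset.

none

A matching saturating every left vertex exists, for instance 1→F, 2→G, 3→H, 4→D, 5→B, 6→A, 7→C, 8→E.
By Hall's marriage theorem, this means |N(S)| ≥ |S| for every subset S, so no violating subset exists.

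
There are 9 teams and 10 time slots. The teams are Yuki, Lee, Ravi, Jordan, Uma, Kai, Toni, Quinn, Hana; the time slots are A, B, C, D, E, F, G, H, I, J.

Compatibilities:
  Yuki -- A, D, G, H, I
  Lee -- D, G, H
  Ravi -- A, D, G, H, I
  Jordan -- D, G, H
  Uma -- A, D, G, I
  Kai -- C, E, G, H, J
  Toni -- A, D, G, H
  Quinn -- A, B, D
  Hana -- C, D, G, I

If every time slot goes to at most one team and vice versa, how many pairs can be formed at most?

8

For example, pair Yuki→H, Lee→D, Ravi→A, Jordan→G, Uma→I, Kai→J, Quinn→B, Hana→C.
The set {Yuki, Lee, Ravi, Jordan, Uma, Toni} has only 5 neighbours ({A, D, G, H, I}), so by Hall's theorem at most 8 of the 9 teams can be matched.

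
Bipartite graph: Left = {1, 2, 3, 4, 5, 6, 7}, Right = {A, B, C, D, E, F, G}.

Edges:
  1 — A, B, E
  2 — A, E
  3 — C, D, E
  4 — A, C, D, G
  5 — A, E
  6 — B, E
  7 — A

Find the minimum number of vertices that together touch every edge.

5

{3, 4, A, B, E} is a vertex cover of size 5: every edge has an endpoint in this set.
No smaller cover exists because 1–B, 2–A, 3–C, 4–G, 5–E is a matching of size 5, and a cover must include an endpoint of each of these disjoint edges (König's theorem).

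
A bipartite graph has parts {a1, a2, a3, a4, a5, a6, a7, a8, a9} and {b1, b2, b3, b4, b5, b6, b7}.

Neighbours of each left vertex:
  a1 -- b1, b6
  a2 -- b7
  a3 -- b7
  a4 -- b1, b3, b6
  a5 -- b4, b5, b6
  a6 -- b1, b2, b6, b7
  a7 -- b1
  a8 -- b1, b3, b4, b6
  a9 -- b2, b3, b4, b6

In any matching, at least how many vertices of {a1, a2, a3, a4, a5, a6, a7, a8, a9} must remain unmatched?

For example, pair a1–b6, a2–b7, a4–b3, a5–b5, a6–b2, a7–b1, a8–b4.
The set {a1, a2, a3, a4, a6, a7, a8, a9} has only 6 neighbours ({b1, b2, b3, b4, b6, b7}), so by Hall's theorem at most 7 of the 9 left vertices can be matched.
That matches 7 of the 9, leaving 2 unmatched; no matching can do better.

2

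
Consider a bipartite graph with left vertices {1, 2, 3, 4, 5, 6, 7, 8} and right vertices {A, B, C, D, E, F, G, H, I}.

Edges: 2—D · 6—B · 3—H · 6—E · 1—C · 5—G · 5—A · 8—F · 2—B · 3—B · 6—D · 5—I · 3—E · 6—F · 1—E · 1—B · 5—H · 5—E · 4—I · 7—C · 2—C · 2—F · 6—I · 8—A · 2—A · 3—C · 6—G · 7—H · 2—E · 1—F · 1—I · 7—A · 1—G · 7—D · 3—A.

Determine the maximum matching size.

A valid assignment of size 8: 1-B, 2-E, 3-H, 4-I, 5-A, 6-G, 7-C, 8-F.
All 8 left vertices are matched, so no larger matching exists.

8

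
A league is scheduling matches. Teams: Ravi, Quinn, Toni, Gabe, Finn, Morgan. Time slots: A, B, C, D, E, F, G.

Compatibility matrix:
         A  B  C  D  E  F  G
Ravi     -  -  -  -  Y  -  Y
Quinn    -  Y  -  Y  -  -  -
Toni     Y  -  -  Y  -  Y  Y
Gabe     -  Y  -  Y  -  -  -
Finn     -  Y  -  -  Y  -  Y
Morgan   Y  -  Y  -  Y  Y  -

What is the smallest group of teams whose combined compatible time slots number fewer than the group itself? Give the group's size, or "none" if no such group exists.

A matching saturating every team exists, for instance Ravi→G, Quinn→D, Toni→F, Gabe→B, Finn→E, Morgan→C.
By Hall's marriage theorem, this means |N(S)| ≥ |S| for every subset S, so no violating subset exists.

none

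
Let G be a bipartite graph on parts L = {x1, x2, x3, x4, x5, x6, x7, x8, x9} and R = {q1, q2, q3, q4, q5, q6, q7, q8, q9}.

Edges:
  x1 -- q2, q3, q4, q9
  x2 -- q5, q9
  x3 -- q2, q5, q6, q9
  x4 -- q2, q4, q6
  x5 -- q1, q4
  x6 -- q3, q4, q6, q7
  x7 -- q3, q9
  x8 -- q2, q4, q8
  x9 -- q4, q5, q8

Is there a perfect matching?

Yes

One maximum matching: x1→q4, x2→q9, x3→q5, x4→q6, x5→q1, x6→q7, x7→q3, x8→q2, x9→q8.
All 9 left vertices are covered.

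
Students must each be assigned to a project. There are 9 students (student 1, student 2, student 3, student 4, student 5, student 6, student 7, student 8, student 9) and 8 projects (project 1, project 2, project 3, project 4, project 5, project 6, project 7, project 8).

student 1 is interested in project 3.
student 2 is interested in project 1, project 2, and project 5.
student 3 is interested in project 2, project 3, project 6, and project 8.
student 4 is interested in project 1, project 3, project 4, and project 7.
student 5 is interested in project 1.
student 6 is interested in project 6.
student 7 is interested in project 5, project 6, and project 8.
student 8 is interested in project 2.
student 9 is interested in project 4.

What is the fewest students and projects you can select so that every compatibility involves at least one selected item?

8

A maximum matching has 8 edges (e.g. student 1–project 3, student 2–project 5, student 3–project 2, student 4–project 7, student 5–project 1, student 6–project 6, student 7–project 8, student 9–project 4).
By König's theorem the minimum vertex cover has the same size. One such cover is {student 4, student 9, project 1, project 2, project 3, project 5, project 6, project 8}.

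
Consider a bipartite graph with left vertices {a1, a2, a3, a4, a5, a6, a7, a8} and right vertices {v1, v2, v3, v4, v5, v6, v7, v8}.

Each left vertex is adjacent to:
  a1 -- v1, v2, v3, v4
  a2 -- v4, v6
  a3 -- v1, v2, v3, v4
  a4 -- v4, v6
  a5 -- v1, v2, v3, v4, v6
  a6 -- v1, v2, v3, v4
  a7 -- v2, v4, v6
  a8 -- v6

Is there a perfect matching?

The set {a1, a2, a3, a4, a5, a6, a7, a8} has only 5 neighbours ({v1, v2, v3, v4, v6}), so by Hall's theorem at most 5 of the 8 left vertices can be matched.
Hence no matching covers every left vertex.

No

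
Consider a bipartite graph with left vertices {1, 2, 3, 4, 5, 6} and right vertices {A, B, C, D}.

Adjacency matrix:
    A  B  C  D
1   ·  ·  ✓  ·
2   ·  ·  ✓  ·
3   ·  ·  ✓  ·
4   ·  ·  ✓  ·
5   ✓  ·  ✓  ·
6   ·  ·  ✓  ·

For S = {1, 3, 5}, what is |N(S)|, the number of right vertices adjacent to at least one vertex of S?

The union of neighbours of {1, 3, 5} is {A, C}, which has 2 elements.
Since |N(S)| = 2 < |S| = 3, Hall's condition fails for this subset.

2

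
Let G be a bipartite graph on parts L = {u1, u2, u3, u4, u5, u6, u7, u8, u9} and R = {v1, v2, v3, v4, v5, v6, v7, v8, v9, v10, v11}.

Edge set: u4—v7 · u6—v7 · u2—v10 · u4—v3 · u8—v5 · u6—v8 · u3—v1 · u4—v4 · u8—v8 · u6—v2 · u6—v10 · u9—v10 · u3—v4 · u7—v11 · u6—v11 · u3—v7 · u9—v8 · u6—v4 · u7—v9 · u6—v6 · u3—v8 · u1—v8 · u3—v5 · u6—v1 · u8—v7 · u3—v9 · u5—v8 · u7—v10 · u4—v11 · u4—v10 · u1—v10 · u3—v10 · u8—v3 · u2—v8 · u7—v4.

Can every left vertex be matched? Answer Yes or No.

The set {u1, u2, u5, u9} has only 2 neighbours ({v10, v8}), so by Hall's theorem at most 7 of the 9 left vertices can be matched.
Hence no matching covers every left vertex.

No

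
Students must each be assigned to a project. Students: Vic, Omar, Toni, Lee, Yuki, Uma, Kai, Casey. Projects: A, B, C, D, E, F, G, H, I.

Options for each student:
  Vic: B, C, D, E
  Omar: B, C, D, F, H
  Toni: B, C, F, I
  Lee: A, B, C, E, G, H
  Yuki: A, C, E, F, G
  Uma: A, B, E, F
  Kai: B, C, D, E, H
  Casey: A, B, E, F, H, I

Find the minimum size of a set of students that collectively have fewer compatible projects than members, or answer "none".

none

A matching saturating every student exists, for instance Vic→C, Omar→B, Toni→I, Lee→G, Yuki→E, Uma→F, Kai→H, Casey→A.
By Hall's marriage theorem, this means |N(S)| ≥ |S| for every subset S, so no violating subset exists.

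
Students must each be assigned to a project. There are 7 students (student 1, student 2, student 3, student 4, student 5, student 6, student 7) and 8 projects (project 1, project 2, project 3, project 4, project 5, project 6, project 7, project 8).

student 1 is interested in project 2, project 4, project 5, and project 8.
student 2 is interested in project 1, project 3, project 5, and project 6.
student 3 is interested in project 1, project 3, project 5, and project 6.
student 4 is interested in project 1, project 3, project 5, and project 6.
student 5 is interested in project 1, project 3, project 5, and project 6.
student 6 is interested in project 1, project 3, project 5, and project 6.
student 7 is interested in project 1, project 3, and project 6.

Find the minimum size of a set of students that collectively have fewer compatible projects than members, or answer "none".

Take S = {student 2, student 3, student 4, student 5, student 6}. Its neighbourhood is {project 1, project 3, project 5, project 6}, so |N(S)| = 4 < |S| = 5.
Every subset of size less than 5 has at least as many neighbours as members, so 5 is the minimum.

5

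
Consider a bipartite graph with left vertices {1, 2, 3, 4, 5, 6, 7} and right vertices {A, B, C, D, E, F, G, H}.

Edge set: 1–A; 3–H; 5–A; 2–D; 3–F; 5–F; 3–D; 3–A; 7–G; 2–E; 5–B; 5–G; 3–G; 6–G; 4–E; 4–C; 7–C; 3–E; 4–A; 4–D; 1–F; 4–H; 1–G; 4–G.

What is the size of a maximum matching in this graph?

7

For example, pair 1-F, 2-D, 3-E, 4-A, 5-B, 6-G, 7-C.
All 7 left vertices are matched, so no larger matching exists.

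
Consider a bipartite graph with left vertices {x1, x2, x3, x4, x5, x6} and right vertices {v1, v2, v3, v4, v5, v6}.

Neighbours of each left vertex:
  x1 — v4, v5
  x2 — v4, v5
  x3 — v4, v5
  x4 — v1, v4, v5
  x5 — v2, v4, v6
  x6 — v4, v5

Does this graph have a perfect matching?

The set {x1, x2, x3, x6} has only 2 neighbours ({v4, v5}), so by Hall's theorem at most 4 of the 6 left vertices can be matched.
Hence no matching covers every left vertex.

No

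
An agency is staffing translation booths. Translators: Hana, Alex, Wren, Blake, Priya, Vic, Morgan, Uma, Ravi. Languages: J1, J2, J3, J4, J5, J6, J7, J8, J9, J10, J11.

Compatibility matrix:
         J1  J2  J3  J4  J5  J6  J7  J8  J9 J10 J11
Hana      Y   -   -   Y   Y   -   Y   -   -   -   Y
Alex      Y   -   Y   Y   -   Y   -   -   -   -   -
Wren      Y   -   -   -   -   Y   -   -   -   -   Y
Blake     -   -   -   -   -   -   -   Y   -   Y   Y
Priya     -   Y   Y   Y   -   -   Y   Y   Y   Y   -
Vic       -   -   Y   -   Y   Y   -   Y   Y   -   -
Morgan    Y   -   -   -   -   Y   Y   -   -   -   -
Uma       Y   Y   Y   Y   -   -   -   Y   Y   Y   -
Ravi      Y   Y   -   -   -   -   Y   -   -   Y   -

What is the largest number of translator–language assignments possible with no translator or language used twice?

9

A valid assignment of size 9: Hana-J5, Alex-J3, Wren-J1, Blake-J11, Priya-J10, Vic-J9, Morgan-J6, Uma-J2, Ravi-J7.
All 9 translators are matched, so no larger matching exists.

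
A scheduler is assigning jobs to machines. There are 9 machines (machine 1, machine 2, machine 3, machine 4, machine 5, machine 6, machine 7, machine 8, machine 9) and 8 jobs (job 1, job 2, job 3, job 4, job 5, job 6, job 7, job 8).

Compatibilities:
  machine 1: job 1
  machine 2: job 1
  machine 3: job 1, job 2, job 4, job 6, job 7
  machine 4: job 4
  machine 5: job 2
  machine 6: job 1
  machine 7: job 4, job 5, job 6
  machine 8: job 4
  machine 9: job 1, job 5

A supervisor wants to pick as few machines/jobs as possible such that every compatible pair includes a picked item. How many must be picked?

6

A maximum matching has 6 edges (e.g. machine 1–job 1, machine 3–job 7, machine 4–job 4, machine 5–job 2, machine 7–job 6, machine 9–job 5).
By König's theorem the minimum vertex cover has the same size. One such cover is {machine 3, machine 5, machine 7, machine 9, job 1, job 4}.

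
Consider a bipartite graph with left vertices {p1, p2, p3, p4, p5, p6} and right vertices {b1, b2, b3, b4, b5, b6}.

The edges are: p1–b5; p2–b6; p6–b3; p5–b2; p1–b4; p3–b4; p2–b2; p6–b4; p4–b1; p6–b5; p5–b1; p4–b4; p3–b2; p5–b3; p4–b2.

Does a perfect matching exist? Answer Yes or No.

Yes

One maximum matching: p1-b5, p2-b6, p3-b4, p4-b1, p5-b2, p6-b3.
Every left vertex is matched, so this is a perfect matching.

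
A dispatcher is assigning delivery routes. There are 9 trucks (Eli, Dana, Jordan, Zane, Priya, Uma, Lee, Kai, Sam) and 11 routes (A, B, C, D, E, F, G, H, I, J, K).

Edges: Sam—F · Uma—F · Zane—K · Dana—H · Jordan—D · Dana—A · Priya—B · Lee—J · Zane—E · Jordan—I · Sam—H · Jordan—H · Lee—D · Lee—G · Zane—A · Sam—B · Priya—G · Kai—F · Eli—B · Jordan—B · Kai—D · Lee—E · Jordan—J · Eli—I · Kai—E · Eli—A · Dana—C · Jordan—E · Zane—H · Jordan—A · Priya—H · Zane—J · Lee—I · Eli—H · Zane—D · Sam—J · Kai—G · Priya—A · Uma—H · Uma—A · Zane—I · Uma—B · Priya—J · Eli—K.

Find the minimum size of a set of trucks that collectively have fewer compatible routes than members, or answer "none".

A matching saturating every truck exists, for instance Eli→K, Dana→C, Jordan→A, Zane→J, Priya→G, Uma→B, Lee→E, Kai→D, Sam→H.
By Hall's marriage theorem, this means |N(S)| ≥ |S| for every subset S, so no violating subset exists.

none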